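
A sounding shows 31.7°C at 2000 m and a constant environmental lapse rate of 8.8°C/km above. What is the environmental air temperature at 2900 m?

From 2000 m to 2900 m (environmental): cools by 8.8 × 0.9 = 7.92°C, giving 23.78°C.

23.78°C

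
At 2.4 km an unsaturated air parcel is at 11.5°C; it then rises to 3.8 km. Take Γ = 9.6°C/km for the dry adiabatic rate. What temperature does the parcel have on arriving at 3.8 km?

-1.94°C

Dry adiabatic to 3800 m: -9.6 × 1.4 km = -13.44°C, so T = -1.94°C.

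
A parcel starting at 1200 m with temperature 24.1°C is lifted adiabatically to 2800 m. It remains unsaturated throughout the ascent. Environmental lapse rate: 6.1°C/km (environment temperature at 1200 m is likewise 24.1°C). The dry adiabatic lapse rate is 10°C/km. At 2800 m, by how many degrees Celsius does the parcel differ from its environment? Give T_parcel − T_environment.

Parcel:
  Dry to 2800 m: -10 × 1.6 km = -16°C, so T = 8.1°C.
Environment:
  Environment to 2800 m: -6.1 × 1.6 km = -9.76°C, so T = 14.34°C.
T_parcel − T_env = 8.1 − 14.34 = -6.24°C

-6.24°C (parcel cooler than environment)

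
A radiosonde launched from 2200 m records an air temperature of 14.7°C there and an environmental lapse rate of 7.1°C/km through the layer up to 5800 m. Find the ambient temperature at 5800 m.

-10.86°C

2200–5800 m, environmental: Δz = 3.6 km ⇒ ΔT = -25.56°C; T = -10.86°C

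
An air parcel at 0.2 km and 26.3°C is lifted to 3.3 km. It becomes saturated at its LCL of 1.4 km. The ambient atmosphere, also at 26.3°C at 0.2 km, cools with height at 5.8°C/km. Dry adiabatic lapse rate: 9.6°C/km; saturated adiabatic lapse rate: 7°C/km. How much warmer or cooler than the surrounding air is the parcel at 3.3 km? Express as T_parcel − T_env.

Parcel:
  Dry to 1400 m: -9.6 × 1.2 km = -11.52°C, so T = 14.78°C.
  Saturated to 3300 m: -7 × 1.9 km = -13.3°C, so T = 1.48°C.
Environment:
  Environment to 3300 m: -5.8 × 3.1 km = -17.98°C, so T = 8.32°C.
T_parcel − T_env = 1.48 − 8.32 = -6.84°C

-6.84°C (parcel cooler than environment)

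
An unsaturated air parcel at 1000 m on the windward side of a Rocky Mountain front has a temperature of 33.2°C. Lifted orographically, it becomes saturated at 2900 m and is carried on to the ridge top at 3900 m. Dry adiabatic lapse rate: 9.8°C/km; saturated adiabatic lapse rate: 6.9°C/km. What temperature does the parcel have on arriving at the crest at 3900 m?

7.68°C

Dry to 2900 m: -9.8 × 1.9 km = -18.62°C, so T = 14.58°C.
Saturated to 3900 m: -6.9 × 1 km = -6.9°C, so T = 7.68°C.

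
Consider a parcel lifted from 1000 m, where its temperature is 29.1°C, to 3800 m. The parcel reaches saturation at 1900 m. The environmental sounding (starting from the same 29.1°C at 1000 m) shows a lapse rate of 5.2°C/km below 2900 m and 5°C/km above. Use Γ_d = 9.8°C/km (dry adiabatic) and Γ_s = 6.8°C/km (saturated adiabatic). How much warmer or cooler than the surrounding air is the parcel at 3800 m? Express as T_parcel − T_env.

-7.36°C (parcel cooler than environment)

Parcel:
  1000 → 1900 m (dry, 9.8°C/km): ΔT = -9.8 × 0.9 = -8.82°C → T = 20.28°C
  1900 → 3800 m (saturated, 6.8°C/km): ΔT = -6.8 × 1.9 = -12.92°C → T = 7.36°C
Environment:
  1000 → 2900 m (environment, lower layer, 5.2°C/km): ΔT = -5.2 × 1.9 = -9.88°C → T = 19.22°C
  2900 → 3800 m (environment, upper layer, 5°C/km): ΔT = -5 × 0.9 = -4.5°C → T = 14.72°C
T_parcel − T_env = 7.36 − 14.72 = -7.36°C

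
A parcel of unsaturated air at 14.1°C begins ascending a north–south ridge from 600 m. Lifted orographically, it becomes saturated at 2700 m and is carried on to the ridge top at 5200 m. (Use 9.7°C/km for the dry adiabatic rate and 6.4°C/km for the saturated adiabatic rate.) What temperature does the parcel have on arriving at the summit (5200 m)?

-22.27°C

600 → 2700 m (dry, 9.7°C/km): ΔT = -9.7 × 2.1 = -20.37°C → T = -6.27°C
2700 → 5200 m (saturated, 6.4°C/km): ΔT = -6.4 × 2.5 = -16°C → T = -22.27°C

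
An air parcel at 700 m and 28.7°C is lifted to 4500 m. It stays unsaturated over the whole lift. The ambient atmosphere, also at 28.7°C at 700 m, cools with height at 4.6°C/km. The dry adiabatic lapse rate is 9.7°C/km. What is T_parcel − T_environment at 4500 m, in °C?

-19.38°C (parcel cooler than environment)

Parcel:
  700 → 4500 m (dry, 9.7°C/km): ΔT = -9.7 × 3.8 = -36.86°C → T = -8.16°C
Environment:
  700 → 4500 m (environment, 4.6°C/km): ΔT = -4.6 × 3.8 = -17.48°C → T = 11.22°C
T_parcel − T_env = -8.16 − 11.22 = -19.38°C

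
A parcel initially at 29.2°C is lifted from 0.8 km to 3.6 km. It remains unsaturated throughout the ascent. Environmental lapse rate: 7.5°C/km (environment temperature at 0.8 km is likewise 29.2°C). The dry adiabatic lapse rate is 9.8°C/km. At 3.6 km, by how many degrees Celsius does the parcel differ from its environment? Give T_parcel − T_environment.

Parcel:
  800 → 3600 m (dry, 9.8°C/km): ΔT = -9.8 × 2.8 = -27.44°C → T = 1.76°C
Environment:
  800 → 3600 m (environment, 7.5°C/km): ΔT = -7.5 × 2.8 = -21°C → T = 8.2°C
T_parcel − T_env = 1.76 − 8.2 = -6.44°C

-6.44°C (parcel cooler than environment)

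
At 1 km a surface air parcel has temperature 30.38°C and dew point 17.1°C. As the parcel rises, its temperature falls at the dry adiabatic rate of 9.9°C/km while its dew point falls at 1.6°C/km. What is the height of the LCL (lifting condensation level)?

2.6 km

T and T_d converge at 9.9 − 1.6 = 8.3°C per km
Height above start = (30.38 − 17.1) / 8.3 = 1.6 km
LCL altitude = 1000 m + 1600 m = 2600 m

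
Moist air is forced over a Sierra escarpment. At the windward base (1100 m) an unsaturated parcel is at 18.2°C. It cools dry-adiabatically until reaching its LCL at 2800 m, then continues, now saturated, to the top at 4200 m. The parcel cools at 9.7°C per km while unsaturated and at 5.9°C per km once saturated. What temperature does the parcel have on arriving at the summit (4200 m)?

From 1100 m to 2800 m (dry): cools by 9.7 × 1.7 = 16.49°C, giving 1.71°C.
From 2800 m to 4200 m (saturated): cools by 5.9 × 1.4 = 8.26°C, giving -6.55°C.

-6.55°C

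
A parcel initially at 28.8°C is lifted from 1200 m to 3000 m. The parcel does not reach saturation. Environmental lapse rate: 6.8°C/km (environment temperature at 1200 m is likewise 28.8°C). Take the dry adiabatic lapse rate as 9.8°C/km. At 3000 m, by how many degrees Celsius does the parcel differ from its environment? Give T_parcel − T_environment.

Parcel:
  Dry to 3000 m: -9.8 × 1.8 km = -17.64°C, so T = 11.16°C.
Environment:
  Environment to 3000 m: -6.8 × 1.8 km = -12.24°C, so T = 16.56°C.
T_parcel − T_env = 11.16 − 16.56 = -5.4°C

-5.4°C (parcel cooler than environment)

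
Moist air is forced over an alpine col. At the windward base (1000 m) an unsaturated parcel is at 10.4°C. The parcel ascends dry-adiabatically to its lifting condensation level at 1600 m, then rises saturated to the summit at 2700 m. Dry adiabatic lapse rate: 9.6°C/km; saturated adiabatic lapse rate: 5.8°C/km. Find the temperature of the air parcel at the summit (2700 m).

1000 → 1600 m (dry, 9.6°C/km): ΔT = -9.6 × 0.6 = -5.76°C → T = 4.64°C
1600 → 2700 m (saturated, 5.8°C/km): ΔT = -5.8 × 1.1 = -6.38°C → T = -1.74°C

-1.74°C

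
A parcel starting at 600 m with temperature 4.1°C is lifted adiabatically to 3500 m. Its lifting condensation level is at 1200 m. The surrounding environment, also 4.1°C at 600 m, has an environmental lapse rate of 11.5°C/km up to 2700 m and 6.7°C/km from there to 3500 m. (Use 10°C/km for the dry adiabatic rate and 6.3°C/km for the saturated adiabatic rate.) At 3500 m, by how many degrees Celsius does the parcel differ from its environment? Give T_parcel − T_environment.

+9.02°C (parcel warmer than environment)

Parcel:
  Dry to 1200 m: -10 × 0.6 km = -6°C, so T = -1.9°C.
  Saturated to 3500 m: -6.3 × 2.3 km = -14.49°C, so T = -16.39°C.
Environment:
  Environment, lower layer to 2700 m: -11.5 × 2.1 km = -24.15°C, so T = -20.05°C.
  Environment, upper layer to 3500 m: -6.7 × 0.8 km = -5.36°C, so T = -25.41°C.
T_parcel − T_env = -16.39 − (-25.41) = +9.02°C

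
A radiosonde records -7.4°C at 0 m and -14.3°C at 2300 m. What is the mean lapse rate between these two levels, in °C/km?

3°C/km

Γ = −ΔT/Δz = (-7.4 − (-14.3)) / (2300 − 0) m
  = 6.9°C / 2.3 km = 3°C/km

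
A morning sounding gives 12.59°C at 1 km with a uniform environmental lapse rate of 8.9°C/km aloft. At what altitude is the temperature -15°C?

4.1 km

Height above start = (12.59 − (-15)) / 8.9 = 3.1 km
Altitude = 1000 m + 3100 m = 4100 m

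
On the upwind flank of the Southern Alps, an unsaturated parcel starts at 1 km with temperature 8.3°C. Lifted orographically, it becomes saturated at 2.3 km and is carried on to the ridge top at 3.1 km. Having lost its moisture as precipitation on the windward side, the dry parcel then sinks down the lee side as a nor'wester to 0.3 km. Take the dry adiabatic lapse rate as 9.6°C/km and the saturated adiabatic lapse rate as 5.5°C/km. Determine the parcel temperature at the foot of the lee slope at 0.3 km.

18.3°C

Dry to 2300 m: -9.6 × 1.3 km = -12.48°C, so T = -4.18°C.
Saturated to 3100 m: -5.5 × 0.8 km = -4.4°C, so T = -8.58°C.
Dry descent to 300 m: +9.6 × 2.8 km = +26.88°C, so T = 18.3°C.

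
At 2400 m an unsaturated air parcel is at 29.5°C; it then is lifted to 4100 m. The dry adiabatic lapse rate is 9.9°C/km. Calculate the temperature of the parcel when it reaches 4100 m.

12.67°C

2400 → 4100 m (dry adiabatic, 9.9°C/km): ΔT = -9.9 × 1.7 = -16.83°C → T = 12.67°C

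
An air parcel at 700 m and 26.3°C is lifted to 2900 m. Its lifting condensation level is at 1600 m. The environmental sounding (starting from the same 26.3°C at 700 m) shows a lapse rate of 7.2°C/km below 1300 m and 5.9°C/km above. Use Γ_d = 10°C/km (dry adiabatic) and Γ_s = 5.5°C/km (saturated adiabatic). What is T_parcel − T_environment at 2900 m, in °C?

-2.39°C (parcel cooler than environment)

Parcel:
  700–1600 m, dry: Δz = 0.9 km ⇒ ΔT = -9°C; T = 17.3°C
  1600–2900 m, saturated: Δz = 1.3 km ⇒ ΔT = -7.15°C; T = 10.15°C
Environment:
  700–1300 m, environment, lower layer: Δz = 0.6 km ⇒ ΔT = -4.32°C; T = 21.98°C
  1300–2900 m, environment, upper layer: Δz = 1.6 km ⇒ ΔT = -9.44°C; T = 12.54°C
T_parcel − T_env = 10.15 − 12.54 = -2.39°C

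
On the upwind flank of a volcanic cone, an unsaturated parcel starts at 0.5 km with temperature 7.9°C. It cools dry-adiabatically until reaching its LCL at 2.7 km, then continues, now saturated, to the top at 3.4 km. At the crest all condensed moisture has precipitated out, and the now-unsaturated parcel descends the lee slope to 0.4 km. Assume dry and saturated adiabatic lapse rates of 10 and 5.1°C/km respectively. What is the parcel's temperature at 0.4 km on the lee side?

12.33°C

Dry to 2700 m: -10 × 2.2 km = -22°C, so T = -14.1°C.
Saturated to 3400 m: -5.1 × 0.7 km = -3.57°C, so T = -17.67°C.
Dry descent to 400 m: +10 × 3 km = +30°C, so T = 12.33°C.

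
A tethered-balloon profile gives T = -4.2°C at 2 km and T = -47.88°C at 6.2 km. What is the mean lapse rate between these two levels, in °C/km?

Γ = −ΔT/Δz = (-4.2 − (-47.88)) / (6200 − 2000) m
  = 43.68°C / 4.2 km = 10.4°C/km

10.4°C/km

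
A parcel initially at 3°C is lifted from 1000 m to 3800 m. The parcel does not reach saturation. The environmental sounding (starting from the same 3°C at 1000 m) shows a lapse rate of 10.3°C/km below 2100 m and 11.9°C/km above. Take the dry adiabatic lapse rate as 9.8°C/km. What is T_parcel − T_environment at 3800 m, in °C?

+4.12°C (parcel warmer than environment)

Parcel:
  1000 → 3800 m (dry, 9.8°C/km): ΔT = -9.8 × 2.8 = -27.44°C → T = -24.44°C
Environment:
  1000 → 2100 m (environment, lower layer, 10.3°C/km): ΔT = -10.3 × 1.1 = -11.33°C → T = -8.33°C
  2100 → 3800 m (environment, upper layer, 11.9°C/km): ΔT = -11.9 × 1.7 = -20.23°C → T = -28.56°C
T_parcel − T_env = -24.44 − (-28.56) = +4.12°C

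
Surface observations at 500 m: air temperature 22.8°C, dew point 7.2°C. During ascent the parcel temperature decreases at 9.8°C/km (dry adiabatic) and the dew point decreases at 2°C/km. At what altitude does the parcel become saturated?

T and T_d converge at 9.8 − 2 = 7.8°C per km
Height above start = (22.8 − 7.2) / 7.8 = 2 km
LCL altitude = 500 m + 2000 m = 2500 m

2500 m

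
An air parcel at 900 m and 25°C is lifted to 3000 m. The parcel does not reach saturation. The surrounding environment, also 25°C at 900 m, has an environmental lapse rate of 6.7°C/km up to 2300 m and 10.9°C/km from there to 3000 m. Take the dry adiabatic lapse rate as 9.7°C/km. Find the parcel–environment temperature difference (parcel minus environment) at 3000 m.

Parcel:
  Dry to 3000 m: -9.7 × 2.1 km = -20.37°C, so T = 4.63°C.
Environment:
  Environment, lower layer to 2300 m: -6.7 × 1.4 km = -9.38°C, so T = 15.62°C.
  Environment, upper layer to 3000 m: -10.9 × 0.7 km = -7.63°C, so T = 7.99°C.
T_parcel − T_env = 4.63 − 7.99 = -3.36°C

-3.36°C (parcel cooler than environment)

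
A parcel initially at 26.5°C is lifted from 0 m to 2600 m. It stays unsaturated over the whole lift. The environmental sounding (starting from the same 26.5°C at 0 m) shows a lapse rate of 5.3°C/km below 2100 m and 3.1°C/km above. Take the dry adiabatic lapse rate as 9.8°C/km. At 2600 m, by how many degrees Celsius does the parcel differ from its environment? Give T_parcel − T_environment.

Parcel:
  0 → 2600 m (dry, 9.8°C/km): ΔT = -9.8 × 2.6 = -25.48°C → T = 1.02°C
Environment:
  0 → 2100 m (environment, lower layer, 5.3°C/km): ΔT = -5.3 × 2.1 = -11.13°C → T = 15.37°C
  2100 → 2600 m (environment, upper layer, 3.1°C/km): ΔT = -3.1 × 0.5 = -1.55°C → T = 13.82°C
T_parcel − T_env = 1.02 − 13.82 = -12.8°C

-12.8°C (parcel cooler than environment)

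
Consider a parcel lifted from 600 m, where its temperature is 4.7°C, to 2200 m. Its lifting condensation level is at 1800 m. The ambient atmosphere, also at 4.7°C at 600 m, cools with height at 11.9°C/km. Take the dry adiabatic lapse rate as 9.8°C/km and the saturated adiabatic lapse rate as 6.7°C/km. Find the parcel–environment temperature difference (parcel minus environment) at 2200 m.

+4.6°C (parcel warmer than environment)

Parcel:
  600–1800 m, dry: Δz = 1.2 km ⇒ ΔT = -11.76°C; T = -7.06°C
  1800–2200 m, saturated: Δz = 0.4 km ⇒ ΔT = -2.68°C; T = -9.74°C
Environment:
  600–2200 m, environment: Δz = 1.6 km ⇒ ΔT = -19.04°C; T = -14.34°C
T_parcel − T_env = -9.74 − (-14.34) = +4.6°C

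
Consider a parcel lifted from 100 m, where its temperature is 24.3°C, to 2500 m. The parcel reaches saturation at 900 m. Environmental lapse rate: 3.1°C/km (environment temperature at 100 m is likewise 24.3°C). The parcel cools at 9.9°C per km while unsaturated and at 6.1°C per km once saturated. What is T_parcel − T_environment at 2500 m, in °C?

-10.24°C (parcel cooler than environment)

Parcel:
  Dry to 900 m: -9.9 × 0.8 km = -7.92°C, so T = 16.38°C.
  Saturated to 2500 m: -6.1 × 1.6 km = -9.76°C, so T = 6.62°C.
Environment:
  Environment to 2500 m: -3.1 × 2.4 km = -7.44°C, so T = 16.86°C.
T_parcel − T_env = 6.62 − 16.86 = -10.24°C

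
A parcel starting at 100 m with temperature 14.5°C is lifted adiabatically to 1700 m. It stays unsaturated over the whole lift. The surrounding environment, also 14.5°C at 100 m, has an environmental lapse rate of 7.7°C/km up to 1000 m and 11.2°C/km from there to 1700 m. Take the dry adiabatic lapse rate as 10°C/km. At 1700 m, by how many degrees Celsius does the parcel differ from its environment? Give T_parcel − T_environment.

-1.23°C (parcel cooler than environment)

Parcel:
  100–1700 m, dry: Δz = 1.6 km ⇒ ΔT = -16°C; T = -1.5°C
Environment:
  100–1000 m, environment, lower layer: Δz = 0.9 km ⇒ ΔT = -6.93°C; T = 7.57°C
  1000–1700 m, environment, upper layer: Δz = 0.7 km ⇒ ΔT = -7.84°C; T = -0.27°C
T_parcel − T_env = -1.5 − (-0.27) = -1.23°C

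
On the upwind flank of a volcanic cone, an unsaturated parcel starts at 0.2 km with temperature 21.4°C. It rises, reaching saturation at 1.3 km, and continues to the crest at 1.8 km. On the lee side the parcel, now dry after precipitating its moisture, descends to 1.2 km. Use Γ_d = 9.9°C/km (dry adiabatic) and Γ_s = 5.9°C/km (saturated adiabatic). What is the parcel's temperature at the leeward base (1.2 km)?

From 200 m to 1300 m (dry): cools by 9.9 × 1.1 = 10.89°C, giving 10.51°C.
From 1300 m to 1800 m (saturated): cools by 5.9 × 0.5 = 2.95°C, giving 7.56°C.
From 1800 m to 1200 m (dry descent): warms by 9.9 × 0.6 = 5.94°C, giving 13.5°C.

13.5°C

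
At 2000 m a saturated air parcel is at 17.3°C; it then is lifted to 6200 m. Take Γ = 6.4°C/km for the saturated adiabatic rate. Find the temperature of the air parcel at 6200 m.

2000–6200 m, saturated adiabatic: Δz = 4.2 km ⇒ ΔT = -26.88°C; T = -9.58°C

-9.58°C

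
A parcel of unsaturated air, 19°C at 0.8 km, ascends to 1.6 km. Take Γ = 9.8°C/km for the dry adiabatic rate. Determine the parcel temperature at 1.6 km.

11.16°C

800 → 1600 m (dry adiabatic, 9.8°C/km): ΔT = -9.8 × 0.8 = -7.84°C → T = 11.16°C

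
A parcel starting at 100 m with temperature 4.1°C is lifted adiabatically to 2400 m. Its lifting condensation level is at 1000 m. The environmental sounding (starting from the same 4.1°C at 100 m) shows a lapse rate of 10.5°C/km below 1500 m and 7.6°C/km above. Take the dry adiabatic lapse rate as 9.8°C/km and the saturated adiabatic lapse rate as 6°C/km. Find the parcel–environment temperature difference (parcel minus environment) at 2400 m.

Parcel:
  From 100 m to 1000 m (dry): cools by 9.8 × 0.9 = 8.82°C, giving -4.72°C.
  From 1000 m to 2400 m (saturated): cools by 6 × 1.4 = 8.4°C, giving -13.12°C.
Environment:
  From 100 m to 1500 m (environment, lower layer): cools by 10.5 × 1.4 = 14.7°C, giving -10.6°C.
  From 1500 m to 2400 m (environment, upper layer): cools by 7.6 × 0.9 = 6.84°C, giving -17.44°C.
T_parcel − T_env = -13.12 − (-17.44) = +4.32°C

+4.32°C (parcel warmer than environment)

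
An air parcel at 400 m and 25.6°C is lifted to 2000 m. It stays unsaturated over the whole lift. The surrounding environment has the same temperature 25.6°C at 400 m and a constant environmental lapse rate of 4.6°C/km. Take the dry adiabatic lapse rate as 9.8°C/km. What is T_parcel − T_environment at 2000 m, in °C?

-8.32°C (parcel cooler than environment)

Parcel:
  From 400 m to 2000 m (dry): cools by 9.8 × 1.6 = 15.68°C, giving 9.92°C.
Environment:
  From 400 m to 2000 m (environment): cools by 4.6 × 1.6 = 7.36°C, giving 18.24°C.
T_parcel − T_env = 9.92 − 18.24 = -8.32°C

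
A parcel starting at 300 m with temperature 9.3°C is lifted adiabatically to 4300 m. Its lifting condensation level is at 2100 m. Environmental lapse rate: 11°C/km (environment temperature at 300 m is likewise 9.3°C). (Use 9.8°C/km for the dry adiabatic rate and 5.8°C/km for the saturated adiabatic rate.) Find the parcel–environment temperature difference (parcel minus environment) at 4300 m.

+13.6°C (parcel warmer than environment)

Parcel:
  300–2100 m, dry: Δz = 1.8 km ⇒ ΔT = -17.64°C; T = -8.34°C
  2100–4300 m, saturated: Δz = 2.2 km ⇒ ΔT = -12.76°C; T = -21.1°C
Environment:
  300–4300 m, environment: Δz = 4 km ⇒ ΔT = -44°C; T = -34.7°C
T_parcel − T_env = -21.1 − (-34.7) = +13.6°C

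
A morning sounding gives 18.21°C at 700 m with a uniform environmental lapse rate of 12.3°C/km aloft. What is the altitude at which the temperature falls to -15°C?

Height above start = (18.21 − (-15)) / 12.3 = 2.7 km
Altitude = 700 m + 2700 m = 3400 m

3400 m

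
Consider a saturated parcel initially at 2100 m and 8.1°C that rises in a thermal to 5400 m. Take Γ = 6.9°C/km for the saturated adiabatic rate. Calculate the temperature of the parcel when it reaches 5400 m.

-14.67°C

2100 → 5400 m (saturated adiabatic, 6.9°C/km): ΔT = -6.9 × 3.3 = -22.77°C → T = -14.67°C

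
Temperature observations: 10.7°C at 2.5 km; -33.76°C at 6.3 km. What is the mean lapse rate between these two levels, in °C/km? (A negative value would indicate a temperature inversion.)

11.7°C/km

Γ = −ΔT/Δz = (10.7 − (-33.76)) / (6300 − 2500) m
  = 44.46°C / 3.8 km = 11.7°C/km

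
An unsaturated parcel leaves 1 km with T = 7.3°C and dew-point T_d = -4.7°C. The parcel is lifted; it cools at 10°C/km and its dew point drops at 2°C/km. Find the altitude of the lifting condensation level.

2.5 km

T and T_d converge at 10 − 2 = 8°C per km
Height above start = (7.3 − (-4.7)) / 8 = 1.5 km
LCL altitude = 1000 m + 1500 m = 2500 m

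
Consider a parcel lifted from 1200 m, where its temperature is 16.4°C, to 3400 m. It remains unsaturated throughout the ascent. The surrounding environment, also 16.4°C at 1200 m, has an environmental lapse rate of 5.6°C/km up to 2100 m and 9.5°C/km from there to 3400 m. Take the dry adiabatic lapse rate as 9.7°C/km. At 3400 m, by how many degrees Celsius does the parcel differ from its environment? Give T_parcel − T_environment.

Parcel:
  Dry to 3400 m: -9.7 × 2.2 km = -21.34°C, so T = -4.94°C.
Environment:
  Environment, lower layer to 2100 m: -5.6 × 0.9 km = -5.04°C, so T = 11.36°C.
  Environment, upper layer to 3400 m: -9.5 × 1.3 km = -12.35°C, so T = -0.99°C.
T_parcel − T_env = -4.94 − (-0.99) = -3.95°C

-3.95°C (parcel cooler than environment)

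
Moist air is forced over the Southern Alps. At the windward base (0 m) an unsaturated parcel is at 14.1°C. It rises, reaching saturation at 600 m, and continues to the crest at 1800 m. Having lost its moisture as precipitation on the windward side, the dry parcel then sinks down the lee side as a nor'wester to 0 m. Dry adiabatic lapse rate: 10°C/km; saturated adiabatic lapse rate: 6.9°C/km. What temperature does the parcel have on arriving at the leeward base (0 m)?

0–600 m, dry: Δz = 0.6 km ⇒ ΔT = -6°C; T = 8.1°C
600–1800 m, saturated: Δz = 1.2 km ⇒ ΔT = -8.28°C; T = -0.18°C
1800–0 m, dry descent: Δz = 1.8 km ⇒ ΔT = +18°C; T = 17.82°C

17.82°C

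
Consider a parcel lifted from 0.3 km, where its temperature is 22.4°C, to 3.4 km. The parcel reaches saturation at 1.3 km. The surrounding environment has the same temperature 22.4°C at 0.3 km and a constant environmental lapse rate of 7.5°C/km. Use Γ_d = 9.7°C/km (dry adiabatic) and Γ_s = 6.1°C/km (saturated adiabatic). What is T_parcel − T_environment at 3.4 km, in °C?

Parcel:
  300 → 1300 m (dry, 9.7°C/km): ΔT = -9.7 × 1 = -9.7°C → T = 12.7°C
  1300 → 3400 m (saturated, 6.1°C/km): ΔT = -6.1 × 2.1 = -12.81°C → T = -0.11°C
Environment:
  300 → 3400 m (environment, 7.5°C/km): ΔT = -7.5 × 3.1 = -23.25°C → T = -0.85°C
T_parcel − T_env = -0.11 − (-0.85) = +0.74°C

+0.74°C (parcel warmer than environment)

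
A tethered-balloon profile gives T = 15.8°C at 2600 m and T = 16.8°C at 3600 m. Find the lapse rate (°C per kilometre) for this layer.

-1°C/km

Γ = −ΔT/Δz = (15.8 − 16.8) / (3600 − 2600) m
  = -1°C / 1 km = -1°C/km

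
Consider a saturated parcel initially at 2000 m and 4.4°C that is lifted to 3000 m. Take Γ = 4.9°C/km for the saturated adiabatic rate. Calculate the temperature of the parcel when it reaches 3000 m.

-0.5°C

Saturated adiabatic to 3000 m: -4.9 × 1 km = -4.9°C, so T = -0.5°C.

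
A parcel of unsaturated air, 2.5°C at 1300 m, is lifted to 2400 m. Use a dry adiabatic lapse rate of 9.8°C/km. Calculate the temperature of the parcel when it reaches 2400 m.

1300 → 2400 m (dry adiabatic, 9.8°C/km): ΔT = -9.8 × 1.1 = -10.78°C → T = -8.28°C

-8.28°C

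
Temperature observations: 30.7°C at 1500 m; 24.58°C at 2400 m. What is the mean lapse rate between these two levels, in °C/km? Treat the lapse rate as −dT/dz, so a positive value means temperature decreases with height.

6.8°C/km

Γ = −ΔT/Δz = (30.7 − 24.58) / (2400 − 1500) m
  = 6.12°C / 0.9 km = 6.8°C/km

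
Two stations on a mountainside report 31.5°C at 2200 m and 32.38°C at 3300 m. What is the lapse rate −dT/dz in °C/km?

-0.8°C/km

Γ = −ΔT/Δz = (31.5 − 32.38) / (3300 − 2200) m
  = -0.88°C / 1.1 km = -0.8°C/km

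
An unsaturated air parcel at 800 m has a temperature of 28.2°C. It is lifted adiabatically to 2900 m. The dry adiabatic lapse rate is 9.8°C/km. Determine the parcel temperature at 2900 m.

7.62°C

800–2900 m, dry adiabatic: Δz = 2.1 km ⇒ ΔT = -20.58°C; T = 7.62°C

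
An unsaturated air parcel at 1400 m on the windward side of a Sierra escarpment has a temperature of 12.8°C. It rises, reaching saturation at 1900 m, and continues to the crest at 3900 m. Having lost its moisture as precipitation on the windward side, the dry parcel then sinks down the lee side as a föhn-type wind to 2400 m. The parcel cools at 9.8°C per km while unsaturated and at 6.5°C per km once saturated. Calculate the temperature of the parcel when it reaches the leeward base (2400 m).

Dry to 1900 m: -9.8 × 0.5 km = -4.9°C, so T = 7.9°C.
Saturated to 3900 m: -6.5 × 2 km = -13°C, so T = -5.1°C.
Dry descent to 2400 m: +9.8 × 1.5 km = +14.7°C, so T = 9.6°C.

9.6°C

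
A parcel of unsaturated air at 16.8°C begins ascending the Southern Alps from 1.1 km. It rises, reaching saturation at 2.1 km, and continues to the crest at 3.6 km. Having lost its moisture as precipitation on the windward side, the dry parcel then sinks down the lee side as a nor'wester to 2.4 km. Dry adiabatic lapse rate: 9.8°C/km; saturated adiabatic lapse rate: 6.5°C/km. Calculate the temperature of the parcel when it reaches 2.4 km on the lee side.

9.01°C

1100 → 2100 m (dry, 9.8°C/km): ΔT = -9.8 × 1 = -9.8°C → T = 7°C
2100 → 3600 m (saturated, 6.5°C/km): ΔT = -6.5 × 1.5 = -9.75°C → T = -2.75°C
3600 → 2400 m (dry descent, 9.8°C/km): ΔT = +9.8 × 1.2 = +11.76°C → T = 9.01°C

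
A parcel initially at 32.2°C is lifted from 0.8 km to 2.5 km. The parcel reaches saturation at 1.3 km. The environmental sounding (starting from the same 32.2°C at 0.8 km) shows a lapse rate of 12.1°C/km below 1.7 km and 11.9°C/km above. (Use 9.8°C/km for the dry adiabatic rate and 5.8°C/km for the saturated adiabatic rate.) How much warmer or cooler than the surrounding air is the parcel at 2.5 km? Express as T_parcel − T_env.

Parcel:
  800–1300 m, dry: Δz = 0.5 km ⇒ ΔT = -4.9°C; T = 27.3°C
  1300–2500 m, saturated: Δz = 1.2 km ⇒ ΔT = -6.96°C; T = 20.34°C
Environment:
  800–1700 m, environment, lower layer: Δz = 0.9 km ⇒ ΔT = -10.89°C; T = 21.31°C
  1700–2500 m, environment, upper layer: Δz = 0.8 km ⇒ ΔT = -9.52°C; T = 11.79°C
T_parcel − T_env = 20.34 − 11.79 = +8.55°C

+8.55°C (parcel warmer than environment)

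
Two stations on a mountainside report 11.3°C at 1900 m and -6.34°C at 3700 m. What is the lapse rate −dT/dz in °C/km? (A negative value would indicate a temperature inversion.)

9.8°C/km

Γ = −ΔT/Δz = (11.3 − (-6.34)) / (3700 − 1900) m
  = 17.64°C / 1.8 km = 9.8°C/km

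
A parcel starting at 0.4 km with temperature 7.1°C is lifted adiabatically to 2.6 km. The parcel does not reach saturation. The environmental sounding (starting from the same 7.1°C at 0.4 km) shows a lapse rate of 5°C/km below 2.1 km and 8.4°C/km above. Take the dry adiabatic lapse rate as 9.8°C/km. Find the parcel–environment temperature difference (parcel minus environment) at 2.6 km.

Parcel:
  400–2600 m, dry: Δz = 2.2 km ⇒ ΔT = -21.56°C; T = -14.46°C
Environment:
  400–2100 m, environment, lower layer: Δz = 1.7 km ⇒ ΔT = -8.5°C; T = -1.4°C
  2100–2600 m, environment, upper layer: Δz = 0.5 km ⇒ ΔT = -4.2°C; T = -5.6°C
T_parcel − T_env = -14.46 − (-5.6) = -8.86°C

-8.86°C (parcel cooler than environment)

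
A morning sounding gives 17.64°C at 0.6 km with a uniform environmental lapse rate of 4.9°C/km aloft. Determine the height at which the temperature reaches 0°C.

4.2 km

Height above start = (17.64 − 0) / 4.9 = 3.6 km
Altitude = 600 m + 3600 m = 4200 m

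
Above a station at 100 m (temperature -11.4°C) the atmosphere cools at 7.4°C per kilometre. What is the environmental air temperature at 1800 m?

100–1800 m, environmental: Δz = 1.7 km ⇒ ΔT = -12.58°C; T = -23.98°C

-23.98°C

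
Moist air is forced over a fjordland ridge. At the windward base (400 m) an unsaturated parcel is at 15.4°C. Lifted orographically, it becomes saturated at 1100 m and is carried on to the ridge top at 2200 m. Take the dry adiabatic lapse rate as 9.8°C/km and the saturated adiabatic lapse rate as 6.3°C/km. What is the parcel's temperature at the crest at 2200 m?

Dry to 1100 m: -9.8 × 0.7 km = -6.86°C, so T = 8.54°C.
Saturated to 2200 m: -6.3 × 1.1 km = -6.93°C, so T = 1.61°C.

1.61°C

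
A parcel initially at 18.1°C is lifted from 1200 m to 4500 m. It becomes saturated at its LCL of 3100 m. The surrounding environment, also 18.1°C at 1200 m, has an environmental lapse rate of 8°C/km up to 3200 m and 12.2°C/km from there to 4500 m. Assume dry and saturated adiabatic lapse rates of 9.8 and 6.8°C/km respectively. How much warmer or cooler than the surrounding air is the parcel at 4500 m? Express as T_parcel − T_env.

Parcel:
  1200–3100 m, dry: Δz = 1.9 km ⇒ ΔT = -18.62°C; T = -0.52°C
  3100–4500 m, saturated: Δz = 1.4 km ⇒ ΔT = -9.52°C; T = -10.04°C
Environment:
  1200–3200 m, environment, lower layer: Δz = 2 km ⇒ ΔT = -16°C; T = 2.1°C
  3200–4500 m, environment, upper layer: Δz = 1.3 km ⇒ ΔT = -15.86°C; T = -13.76°C
T_parcel − T_env = -10.04 − (-13.76) = +3.72°C

+3.72°C (parcel warmer than environment)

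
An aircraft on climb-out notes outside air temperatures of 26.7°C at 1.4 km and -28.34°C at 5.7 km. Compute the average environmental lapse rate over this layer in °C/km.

Γ = −ΔT/Δz = (26.7 − (-28.34)) / (5700 − 1400) m
  = 55.04°C / 4.3 km = 12.8°C/km

12.8°C/km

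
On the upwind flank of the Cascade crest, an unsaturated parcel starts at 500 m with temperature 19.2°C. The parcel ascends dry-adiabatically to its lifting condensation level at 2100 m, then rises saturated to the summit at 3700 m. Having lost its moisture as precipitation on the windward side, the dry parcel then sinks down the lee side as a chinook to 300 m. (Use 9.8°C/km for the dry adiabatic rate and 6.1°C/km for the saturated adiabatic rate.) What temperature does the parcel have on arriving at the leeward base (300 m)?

27.08°C

Dry to 2100 m: -9.8 × 1.6 km = -15.68°C, so T = 3.52°C.
Saturated to 3700 m: -6.1 × 1.6 km = -9.76°C, so T = -6.24°C.
Dry descent to 300 m: +9.8 × 3.4 km = +33.32°C, so T = 27.08°C.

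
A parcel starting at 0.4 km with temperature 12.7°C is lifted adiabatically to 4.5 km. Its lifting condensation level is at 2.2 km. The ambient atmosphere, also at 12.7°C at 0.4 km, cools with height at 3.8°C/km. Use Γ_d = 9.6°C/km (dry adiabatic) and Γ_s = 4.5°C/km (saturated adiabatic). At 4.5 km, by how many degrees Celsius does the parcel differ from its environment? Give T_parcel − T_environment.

Parcel:
  400–2200 m, dry: Δz = 1.8 km ⇒ ΔT = -17.28°C; T = -4.58°C
  2200–4500 m, saturated: Δz = 2.3 km ⇒ ΔT = -10.35°C; T = -14.93°C
Environment:
  400–4500 m, environment: Δz = 4.1 km ⇒ ΔT = -15.58°C; T = -2.88°C
T_parcel − T_env = -14.93 − (-2.88) = -12.05°C

-12.05°C (parcel cooler than environment)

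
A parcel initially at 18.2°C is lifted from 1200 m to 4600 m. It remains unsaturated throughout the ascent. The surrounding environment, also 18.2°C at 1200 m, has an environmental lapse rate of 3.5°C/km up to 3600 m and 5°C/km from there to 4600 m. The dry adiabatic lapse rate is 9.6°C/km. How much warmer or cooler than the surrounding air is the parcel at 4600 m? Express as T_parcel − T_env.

-19.24°C (parcel cooler than environment)

Parcel:
  From 1200 m to 4600 m (dry): cools by 9.6 × 3.4 = 32.64°C, giving -14.44°C.
Environment:
  From 1200 m to 3600 m (environment, lower layer): cools by 3.5 × 2.4 = 8.4°C, giving 9.8°C.
  From 3600 m to 4600 m (environment, upper layer): cools by 5 × 1 = 5°C, giving 4.8°C.
T_parcel − T_env = -14.44 − 4.8 = -19.24°C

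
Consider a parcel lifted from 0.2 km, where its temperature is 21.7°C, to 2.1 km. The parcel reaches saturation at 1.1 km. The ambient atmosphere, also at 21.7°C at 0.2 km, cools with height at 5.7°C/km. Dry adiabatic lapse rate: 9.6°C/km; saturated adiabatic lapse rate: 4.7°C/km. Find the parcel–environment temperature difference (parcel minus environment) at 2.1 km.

-2.51°C (parcel cooler than environment)

Parcel:
  200–1100 m, dry: Δz = 0.9 km ⇒ ΔT = -8.64°C; T = 13.06°C
  1100–2100 m, saturated: Δz = 1 km ⇒ ΔT = -4.7°C; T = 8.36°C
Environment:
  200–2100 m, environment: Δz = 1.9 km ⇒ ΔT = -10.83°C; T = 10.87°C
T_parcel − T_env = 8.36 − 10.87 = -2.51°C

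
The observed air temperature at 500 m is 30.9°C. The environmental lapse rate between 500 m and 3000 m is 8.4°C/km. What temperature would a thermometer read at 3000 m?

9.9°C

500 → 3000 m (environmental, 8.4°C/km): ΔT = -8.4 × 2.5 = -21°C → T = 9.9°C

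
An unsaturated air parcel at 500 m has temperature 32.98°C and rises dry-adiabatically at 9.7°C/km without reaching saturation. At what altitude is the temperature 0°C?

3900 m

Height above start = (32.98 − 0) / 9.7 = 3.4 km
Altitude = 500 m + 3400 m = 3900 m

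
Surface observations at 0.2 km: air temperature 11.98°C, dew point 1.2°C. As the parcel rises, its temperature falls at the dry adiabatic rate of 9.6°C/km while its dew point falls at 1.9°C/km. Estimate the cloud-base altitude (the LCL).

1.6 km

T and T_d converge at 9.6 − 1.9 = 7.7°C per km
Height above start = (11.98 − 1.2) / 7.7 = 1.4 km
LCL altitude = 200 m + 1400 m = 1600 m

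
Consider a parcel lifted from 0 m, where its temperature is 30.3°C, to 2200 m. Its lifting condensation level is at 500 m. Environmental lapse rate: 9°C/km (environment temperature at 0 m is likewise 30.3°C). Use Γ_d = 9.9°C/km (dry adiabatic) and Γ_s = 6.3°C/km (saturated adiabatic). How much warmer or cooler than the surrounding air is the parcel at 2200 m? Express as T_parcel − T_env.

Parcel:
  0 → 500 m (dry, 9.9°C/km): ΔT = -9.9 × 0.5 = -4.95°C → T = 25.35°C
  500 → 2200 m (saturated, 6.3°C/km): ΔT = -6.3 × 1.7 = -10.71°C → T = 14.64°C
Environment:
  0 → 2200 m (environment, 9°C/km): ΔT = -9 × 2.2 = -19.8°C → T = 10.5°C
T_parcel − T_env = 14.64 − 10.5 = +4.14°C

+4.14°C (parcel warmer than environment)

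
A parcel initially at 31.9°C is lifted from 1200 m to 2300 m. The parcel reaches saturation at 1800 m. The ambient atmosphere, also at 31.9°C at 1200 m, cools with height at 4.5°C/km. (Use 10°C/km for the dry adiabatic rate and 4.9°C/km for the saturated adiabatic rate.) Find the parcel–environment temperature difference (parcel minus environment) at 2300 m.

Parcel:
  1200–1800 m, dry: Δz = 0.6 km ⇒ ΔT = -6°C; T = 25.9°C
  1800–2300 m, saturated: Δz = 0.5 km ⇒ ΔT = -2.45°C; T = 23.45°C
Environment:
  1200–2300 m, environment: Δz = 1.1 km ⇒ ΔT = -4.95°C; T = 26.95°C
T_parcel − T_env = 23.45 − 26.95 = -3.5°C

-3.5°C (parcel cooler than environment)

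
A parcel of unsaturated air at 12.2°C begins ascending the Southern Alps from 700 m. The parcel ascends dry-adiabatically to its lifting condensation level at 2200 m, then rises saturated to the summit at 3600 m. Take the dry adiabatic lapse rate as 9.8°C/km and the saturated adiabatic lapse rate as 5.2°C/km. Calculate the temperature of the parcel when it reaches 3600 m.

-9.78°C

Dry to 2200 m: -9.8 × 1.5 km = -14.7°C, so T = -2.5°C.
Saturated to 3600 m: -5.2 × 1.4 km = -7.28°C, so T = -9.78°C.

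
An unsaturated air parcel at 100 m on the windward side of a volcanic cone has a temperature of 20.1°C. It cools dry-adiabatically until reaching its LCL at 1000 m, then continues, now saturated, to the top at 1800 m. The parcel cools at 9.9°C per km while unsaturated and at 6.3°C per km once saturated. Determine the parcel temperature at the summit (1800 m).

6.15°C

From 100 m to 1000 m (dry): cools by 9.9 × 0.9 = 8.91°C, giving 11.19°C.
From 1000 m to 1800 m (saturated): cools by 6.3 × 0.8 = 5.04°C, giving 6.15°C.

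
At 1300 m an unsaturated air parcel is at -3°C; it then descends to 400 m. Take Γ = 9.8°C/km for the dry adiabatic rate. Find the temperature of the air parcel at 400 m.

5.82°C

From 1300 m to 400 m (dry adiabatic): warms by 9.8 × 0.9 = 8.82°C, giving 5.82°C.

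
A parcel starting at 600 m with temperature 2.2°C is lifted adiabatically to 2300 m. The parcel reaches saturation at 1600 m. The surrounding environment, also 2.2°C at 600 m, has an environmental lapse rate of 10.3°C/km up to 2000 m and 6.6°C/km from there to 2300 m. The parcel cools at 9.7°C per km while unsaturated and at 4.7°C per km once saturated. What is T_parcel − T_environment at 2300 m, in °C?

Parcel:
  From 600 m to 1600 m (dry): cools by 9.7 × 1 = 9.7°C, giving -7.5°C.
  From 1600 m to 2300 m (saturated): cools by 4.7 × 0.7 = 3.29°C, giving -10.79°C.
Environment:
  From 600 m to 2000 m (environment, lower layer): cools by 10.3 × 1.4 = 14.42°C, giving -12.22°C.
  From 2000 m to 2300 m (environment, upper layer): cools by 6.6 × 0.3 = 1.98°C, giving -14.2°C.
T_parcel − T_env = -10.79 − (-14.2) = +3.41°C

+3.41°C (parcel warmer than environment)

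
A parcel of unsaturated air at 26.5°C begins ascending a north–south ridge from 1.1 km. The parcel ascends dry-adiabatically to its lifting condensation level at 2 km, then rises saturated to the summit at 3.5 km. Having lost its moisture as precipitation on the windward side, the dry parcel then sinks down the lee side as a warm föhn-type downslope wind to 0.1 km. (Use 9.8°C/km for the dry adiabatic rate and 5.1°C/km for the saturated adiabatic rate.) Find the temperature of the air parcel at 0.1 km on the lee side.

43.35°C

1100 → 2000 m (dry, 9.8°C/km): ΔT = -9.8 × 0.9 = -8.82°C → T = 17.68°C
2000 → 3500 m (saturated, 5.1°C/km): ΔT = -5.1 × 1.5 = -7.65°C → T = 10.03°C
3500 → 100 m (dry descent, 9.8°C/km): ΔT = +9.8 × 3.4 = +33.32°C → T = 43.35°C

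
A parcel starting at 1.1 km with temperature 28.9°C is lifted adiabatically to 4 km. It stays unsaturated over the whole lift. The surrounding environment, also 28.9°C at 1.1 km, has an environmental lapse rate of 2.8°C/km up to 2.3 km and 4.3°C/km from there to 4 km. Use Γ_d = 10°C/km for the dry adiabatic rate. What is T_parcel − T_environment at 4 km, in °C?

Parcel:
  1100 → 4000 m (dry, 10°C/km): ΔT = -10 × 2.9 = -29°C → T = -0.1°C
Environment:
  1100 → 2300 m (environment, lower layer, 2.8°C/km): ΔT = -2.8 × 1.2 = -3.36°C → T = 25.54°C
  2300 → 4000 m (environment, upper layer, 4.3°C/km): ΔT = -4.3 × 1.7 = -7.31°C → T = 18.23°C
T_parcel − T_env = -0.1 − 18.23 = -18.33°C

-18.33°C (parcel cooler than environment)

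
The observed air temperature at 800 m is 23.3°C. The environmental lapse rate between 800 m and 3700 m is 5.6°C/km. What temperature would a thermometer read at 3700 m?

7.06°C

800–3700 m, environmental: Δz = 2.9 km ⇒ ΔT = -16.24°C; T = 7.06°C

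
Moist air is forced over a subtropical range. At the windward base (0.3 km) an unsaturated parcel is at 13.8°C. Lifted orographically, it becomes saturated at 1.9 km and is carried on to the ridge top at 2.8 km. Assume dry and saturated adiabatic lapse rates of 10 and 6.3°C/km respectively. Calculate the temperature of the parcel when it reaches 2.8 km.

From 300 m to 1900 m (dry): cools by 10 × 1.6 = 16°C, giving -2.2°C.
From 1900 m to 2800 m (saturated): cools by 6.3 × 0.9 = 5.67°C, giving -7.87°C.

-7.87°C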